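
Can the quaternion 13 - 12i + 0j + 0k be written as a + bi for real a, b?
Yes. The quaternion 13 - 12i has j- and k-coefficients y = z = 0, so it lies in the complex subalgebra spanned by 1 and i.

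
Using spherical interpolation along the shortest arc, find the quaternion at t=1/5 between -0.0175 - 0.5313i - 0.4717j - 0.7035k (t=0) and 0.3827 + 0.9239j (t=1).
-0.1093 - 0.4604i - 0.636j - 0.6096k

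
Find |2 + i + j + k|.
√7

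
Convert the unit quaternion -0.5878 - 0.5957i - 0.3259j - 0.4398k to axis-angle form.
axis = (-0.7363, -0.4028, -0.5436), θ = 252°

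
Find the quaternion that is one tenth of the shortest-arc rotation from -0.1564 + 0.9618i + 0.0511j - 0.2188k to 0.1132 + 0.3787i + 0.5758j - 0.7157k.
-0.1322 + 0.941i + 0.1161j - 0.289k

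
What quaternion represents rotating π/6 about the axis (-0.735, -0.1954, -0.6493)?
0.9659 - 0.1902i - 0.0506j - 0.1681k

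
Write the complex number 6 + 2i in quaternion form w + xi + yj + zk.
6 + 2i + 0j + 0k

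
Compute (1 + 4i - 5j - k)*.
1 - 4i + 5j + k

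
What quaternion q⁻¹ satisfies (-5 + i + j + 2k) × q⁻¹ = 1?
-0.1613 - 0.0323i - 0.0323j - 0.0645k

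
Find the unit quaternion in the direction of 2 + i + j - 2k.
0.6325 + 0.3162i + 0.3162j - 0.6325k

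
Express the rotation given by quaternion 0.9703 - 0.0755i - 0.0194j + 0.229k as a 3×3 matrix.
[[0.8944, -0.4415, -0.0722], [0.4473, 0.8837, 0.1376], [0.0031, -0.1554, 0.9878]]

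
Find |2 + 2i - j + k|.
√10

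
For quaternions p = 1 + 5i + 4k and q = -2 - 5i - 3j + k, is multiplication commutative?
No: pq = 19 - 3i - 28j - 22k ≠ 19 - 27i + 22j + 8k = qp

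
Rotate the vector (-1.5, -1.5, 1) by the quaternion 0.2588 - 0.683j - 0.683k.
(0.415, 1.363, -1.863)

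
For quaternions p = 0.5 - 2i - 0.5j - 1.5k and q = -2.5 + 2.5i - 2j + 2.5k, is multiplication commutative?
No: pq = 6.5 + 2i + 1.5j + 10.25k ≠ 6.5 + 10.5i - j - 0.25k = qp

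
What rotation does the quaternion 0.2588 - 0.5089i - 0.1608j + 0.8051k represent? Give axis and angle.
axis = (-0.5268, -0.1665, 0.8335), θ = 5π/6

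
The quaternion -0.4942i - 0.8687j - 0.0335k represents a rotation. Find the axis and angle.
axis = (-0.4942, -0.8687, -0.0335), θ = π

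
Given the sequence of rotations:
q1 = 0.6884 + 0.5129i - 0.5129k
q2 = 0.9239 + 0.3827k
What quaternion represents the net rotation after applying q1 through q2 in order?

q2 · q1 = 0.8323 + 0.4739i + 0.1963j - 0.2104k
0.8323 + 0.4739i + 0.1963j - 0.2104k


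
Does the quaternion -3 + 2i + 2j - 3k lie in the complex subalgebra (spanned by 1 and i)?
No. The quaternion -3 + 2i + 2j - 3k has j-coefficient y = 2 and k-coefficient z = -3, not both zero, so it does not lie in the complex subalgebra spanned by 1 and i.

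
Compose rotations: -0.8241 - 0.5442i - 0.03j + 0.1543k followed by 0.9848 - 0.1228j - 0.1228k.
-0.7963 - 0.5586i + 0.1385j + 0.1863k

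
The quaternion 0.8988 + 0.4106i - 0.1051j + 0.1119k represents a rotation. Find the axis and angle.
axis = (0.9367, -0.2398, 0.2553), θ = 52°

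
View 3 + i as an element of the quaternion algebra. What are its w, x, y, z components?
3 + i + 0j + 0k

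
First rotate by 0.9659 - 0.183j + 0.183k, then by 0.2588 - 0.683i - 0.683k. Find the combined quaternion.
0.375 - 0.7847i + 0.0776j - 0.4874k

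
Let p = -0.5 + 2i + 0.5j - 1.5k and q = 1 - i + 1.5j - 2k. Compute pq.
-2.25 + 3.75i + 5.25j + 3k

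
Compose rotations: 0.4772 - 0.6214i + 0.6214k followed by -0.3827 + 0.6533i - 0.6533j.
0.2233 + 0.1436i - 0.7177j - 0.6438k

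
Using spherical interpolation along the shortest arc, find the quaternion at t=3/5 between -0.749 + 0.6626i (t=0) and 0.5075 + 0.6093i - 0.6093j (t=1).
-0.0282 + 0.8724i - 0.4879j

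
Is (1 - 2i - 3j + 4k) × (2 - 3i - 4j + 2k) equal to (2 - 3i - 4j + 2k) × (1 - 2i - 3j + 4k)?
No: pq = -24 + 3i - 18j + 9k ≠ -24 - 17i - 2j + 11k = qp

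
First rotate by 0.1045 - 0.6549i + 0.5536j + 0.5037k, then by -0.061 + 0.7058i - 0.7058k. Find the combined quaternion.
0.8114 + 0.5044i + 0.0729j + 0.2862k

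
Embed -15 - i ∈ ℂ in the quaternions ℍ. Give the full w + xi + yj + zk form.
-15 - i + 0j + 0k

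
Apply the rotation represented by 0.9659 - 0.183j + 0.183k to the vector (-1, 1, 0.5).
(-1.396, 0.546, 0.046)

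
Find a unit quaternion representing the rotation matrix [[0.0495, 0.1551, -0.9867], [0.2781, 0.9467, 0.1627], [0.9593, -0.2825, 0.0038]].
0.7071 - 0.1574i - 0.688j + 0.0435k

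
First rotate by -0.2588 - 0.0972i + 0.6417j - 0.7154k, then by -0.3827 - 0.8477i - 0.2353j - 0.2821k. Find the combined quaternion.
-0.0342 + 0.6059i - 0.7637j - 0.22k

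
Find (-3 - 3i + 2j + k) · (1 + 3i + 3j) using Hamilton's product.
-15i - 4j - 14k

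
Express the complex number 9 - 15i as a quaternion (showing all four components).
9 - 15i + 0j + 0k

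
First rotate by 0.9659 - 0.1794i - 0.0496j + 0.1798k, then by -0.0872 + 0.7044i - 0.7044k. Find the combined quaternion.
0.1688 + 0.6611i + 0.004j - 0.731k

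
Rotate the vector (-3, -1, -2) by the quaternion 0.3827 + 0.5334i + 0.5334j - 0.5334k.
(-0.242, 1.61, 3.369)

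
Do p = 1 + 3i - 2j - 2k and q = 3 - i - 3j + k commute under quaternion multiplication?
No: pq = 2 - 10j - 16k ≠ 2 + 16i - 8j + 6k = qp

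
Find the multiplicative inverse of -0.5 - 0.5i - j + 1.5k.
-0.1333 + 0.1333i + 0.2667j - 0.4k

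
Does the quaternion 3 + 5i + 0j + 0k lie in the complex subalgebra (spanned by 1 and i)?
Yes. The quaternion 3 + 5i has j- and k-coefficients y = z = 0, so it lies in the complex subalgebra spanned by 1 and i.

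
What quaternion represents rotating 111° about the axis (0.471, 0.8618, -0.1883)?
0.5664 + 0.3882i + 0.7102j - 0.1552k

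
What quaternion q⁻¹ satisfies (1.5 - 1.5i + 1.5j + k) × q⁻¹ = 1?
0.1935 + 0.1935i - 0.1935j - 0.129k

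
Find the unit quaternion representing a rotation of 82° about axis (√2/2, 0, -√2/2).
0.7547 + 0.4639i - 0.4639k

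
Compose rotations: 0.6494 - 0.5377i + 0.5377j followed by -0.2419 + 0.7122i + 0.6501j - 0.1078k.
-0.1237 + 0.6505i + 0.3501j + 0.6625k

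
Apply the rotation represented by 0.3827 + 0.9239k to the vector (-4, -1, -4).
(3.536, -2.121, -4)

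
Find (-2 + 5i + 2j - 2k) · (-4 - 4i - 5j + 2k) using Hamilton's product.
42 - 18i - 13k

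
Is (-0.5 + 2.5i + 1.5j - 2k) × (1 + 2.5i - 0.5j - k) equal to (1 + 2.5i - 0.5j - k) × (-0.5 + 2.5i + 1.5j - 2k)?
No: pq = -8 - 1.25i - 0.75j - 6.5k ≠ -8 + 3.75i + 4.25j + 3.5k = qp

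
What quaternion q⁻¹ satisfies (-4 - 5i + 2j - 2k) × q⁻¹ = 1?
-0.0816 + 0.102i - 0.0408j + 0.0408k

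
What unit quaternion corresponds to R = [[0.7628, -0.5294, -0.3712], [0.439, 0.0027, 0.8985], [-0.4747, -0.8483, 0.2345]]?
0.7071 - 0.6176i + 0.0366j + 0.3424k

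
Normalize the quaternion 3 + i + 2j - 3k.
0.6255 + 0.2085i + 0.417j - 0.6255k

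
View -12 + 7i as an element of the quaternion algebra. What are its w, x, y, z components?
-12 + 7i + 0j + 0k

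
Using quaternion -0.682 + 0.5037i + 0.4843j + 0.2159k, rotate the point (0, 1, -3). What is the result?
(2.112, -2.289, -0.548)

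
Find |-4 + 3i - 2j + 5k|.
√54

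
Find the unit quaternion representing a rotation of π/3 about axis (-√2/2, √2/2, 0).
0.866 - 0.3536i + 0.3536j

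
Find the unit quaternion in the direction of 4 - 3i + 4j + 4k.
0.5298 - 0.3974i + 0.5298j + 0.5298k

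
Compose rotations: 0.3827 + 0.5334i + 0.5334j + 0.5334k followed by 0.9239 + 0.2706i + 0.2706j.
0.0649 + 0.7407i + 0.452j + 0.4928k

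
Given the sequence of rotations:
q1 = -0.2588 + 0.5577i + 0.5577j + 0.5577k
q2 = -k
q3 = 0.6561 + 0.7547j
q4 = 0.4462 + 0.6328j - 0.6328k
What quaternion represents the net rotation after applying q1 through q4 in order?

q2 · q1 = 0.5577 + 0.5577i - 0.5577j + 0.2588k
q3 · q2 · q1 = 0.7868 + 0.5612i + 0.055j - 0.2511k
q4 · q3 · q2 · q1 = 0.1574 + 0.1263i + 0.1673j - 0.9651k
0.1574 + 0.1263i + 0.1673j - 0.9651k


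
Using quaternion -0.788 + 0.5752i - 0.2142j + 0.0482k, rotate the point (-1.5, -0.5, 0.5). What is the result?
(-1.074, 0.76, 1.01)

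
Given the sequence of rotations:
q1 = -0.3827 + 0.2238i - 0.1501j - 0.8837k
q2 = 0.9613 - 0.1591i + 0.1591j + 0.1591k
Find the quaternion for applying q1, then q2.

q2 · q1 = -0.1678 + 0.1593i - 0.3102j - 0.9221k
-0.1678 + 0.1593i - 0.3102j - 0.9221k


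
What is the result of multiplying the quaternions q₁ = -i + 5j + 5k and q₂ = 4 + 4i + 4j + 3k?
-31 - 9i + 43j - 4k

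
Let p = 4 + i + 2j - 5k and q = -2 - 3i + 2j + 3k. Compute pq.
6 + 2i + 16j + 30k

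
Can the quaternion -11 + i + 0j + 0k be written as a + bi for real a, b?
Yes. The quaternion -11 + i has j- and k-coefficients y = z = 0, so it lies in the complex subalgebra spanned by 1 and i.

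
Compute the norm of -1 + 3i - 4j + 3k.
√35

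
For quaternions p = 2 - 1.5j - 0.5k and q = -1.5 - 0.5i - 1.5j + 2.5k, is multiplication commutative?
No: pq = -4 - 5.5i - 0.5j + 5k ≠ -4 + 3.5i - j + 6.5k = qp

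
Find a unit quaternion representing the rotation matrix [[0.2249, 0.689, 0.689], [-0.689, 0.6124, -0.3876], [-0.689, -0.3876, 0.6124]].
0.7826 + 0.4402j - 0.4402k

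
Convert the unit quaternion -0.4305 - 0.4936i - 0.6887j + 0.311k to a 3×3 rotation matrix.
[[-0.1421, 0.9477, 0.286], [0.4121, 0.3193, -0.8534], [-0.9, -0.0034, -0.4359]]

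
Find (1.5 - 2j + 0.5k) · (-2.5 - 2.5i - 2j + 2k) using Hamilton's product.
-8.75 - 6.75i + 0.75j - 3.25k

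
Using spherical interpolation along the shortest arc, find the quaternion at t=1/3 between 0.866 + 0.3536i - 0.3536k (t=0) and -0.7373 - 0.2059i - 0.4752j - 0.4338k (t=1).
0.9185 + 0.3383i + 0.1835j - 0.0912k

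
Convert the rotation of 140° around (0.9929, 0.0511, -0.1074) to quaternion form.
0.342 + 0.933i + 0.048j - 0.1009k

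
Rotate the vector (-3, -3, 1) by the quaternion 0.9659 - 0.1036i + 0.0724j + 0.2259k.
(-1.215, -3.661, 2.03)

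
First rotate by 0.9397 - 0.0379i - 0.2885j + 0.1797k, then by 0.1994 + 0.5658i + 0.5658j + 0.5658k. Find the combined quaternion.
0.2704 + 0.789i + 0.351j + 0.4257k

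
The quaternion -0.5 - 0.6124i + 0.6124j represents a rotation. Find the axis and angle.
axis = (-√2/2, √2/2, 0), θ = 4π/3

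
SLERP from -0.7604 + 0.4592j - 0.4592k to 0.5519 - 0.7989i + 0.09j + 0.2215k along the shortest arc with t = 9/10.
-0.6091 + 0.7476i - 0.0283j - 0.2632k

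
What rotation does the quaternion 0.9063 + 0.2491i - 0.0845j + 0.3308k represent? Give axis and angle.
axis = (0.5894, -0.1999, 0.7827), θ = 50°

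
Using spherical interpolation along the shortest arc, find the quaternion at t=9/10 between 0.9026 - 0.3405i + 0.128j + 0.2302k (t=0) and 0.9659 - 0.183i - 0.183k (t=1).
0.9691 - 0.2012i + 0.0133j - 0.142k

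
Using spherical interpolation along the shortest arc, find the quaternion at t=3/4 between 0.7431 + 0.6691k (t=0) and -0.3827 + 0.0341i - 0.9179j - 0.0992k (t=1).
0.5593 - 0.0287i + 0.7734j + 0.2969k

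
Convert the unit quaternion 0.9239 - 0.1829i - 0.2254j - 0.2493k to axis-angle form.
axis = (-0.478, -0.5891, -0.6515), θ = π/4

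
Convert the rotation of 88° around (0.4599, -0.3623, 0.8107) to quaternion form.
0.7193 + 0.3195i - 0.2517j + 0.5632k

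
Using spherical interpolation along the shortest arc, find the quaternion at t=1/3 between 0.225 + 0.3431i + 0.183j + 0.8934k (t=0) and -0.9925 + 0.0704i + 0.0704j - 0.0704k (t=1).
0.6152 + 0.242i + 0.1146j + 0.7415k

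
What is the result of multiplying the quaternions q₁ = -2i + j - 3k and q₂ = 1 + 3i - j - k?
4 - 6i - 10j - 4k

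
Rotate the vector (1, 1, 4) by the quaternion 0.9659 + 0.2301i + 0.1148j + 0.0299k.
(1.909, -0.748, 3.714)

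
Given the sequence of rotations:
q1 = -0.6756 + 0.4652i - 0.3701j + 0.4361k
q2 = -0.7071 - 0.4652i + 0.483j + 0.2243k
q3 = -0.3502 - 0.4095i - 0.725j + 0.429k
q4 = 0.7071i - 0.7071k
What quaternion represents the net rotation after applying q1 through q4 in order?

q2 · q1 = 0.7751 + 0.279i + 0.2426j - 0.5124k
q3 · q2 · q1 = 0.2385 - 0.1477i - 0.737j + 0.6149k
q4 · q3 · q2 · q1 = 0.5392 - 0.3525i - 0.3304j - 0.6898k
0.5392 - 0.3525i - 0.3304j - 0.6898k


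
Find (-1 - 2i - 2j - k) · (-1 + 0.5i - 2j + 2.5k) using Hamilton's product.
0.5 - 5.5i + 8.5j + 3.5k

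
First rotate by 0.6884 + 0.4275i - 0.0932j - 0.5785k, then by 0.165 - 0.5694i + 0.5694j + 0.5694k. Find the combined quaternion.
0.7395 - 0.5978i + 0.2906j + 0.1062k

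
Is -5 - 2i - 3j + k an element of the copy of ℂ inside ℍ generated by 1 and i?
No. The quaternion -5 - 2i - 3j + k has j-coefficient y = -3 and k-coefficient z = 1, not both zero, so it does not lie in the complex subalgebra spanned by 1 and i.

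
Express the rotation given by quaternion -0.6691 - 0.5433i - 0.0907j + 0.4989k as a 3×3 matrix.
[[0.4857, 0.7662, -0.4207], [-0.5691, -0.0882, -0.8175], [-0.6635, 0.6365, 0.3932]]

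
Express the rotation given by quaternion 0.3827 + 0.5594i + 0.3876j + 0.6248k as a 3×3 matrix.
[[-0.0812, -0.0446, 0.9957], [0.9119, -0.4066, 0.0562], [0.4024, 0.9125, 0.0737]]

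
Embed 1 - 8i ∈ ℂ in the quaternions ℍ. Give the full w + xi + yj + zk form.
1 - 8i + 0j + 0k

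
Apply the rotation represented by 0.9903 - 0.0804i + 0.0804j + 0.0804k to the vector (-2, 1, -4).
(-2.706, -0.007, -3.699)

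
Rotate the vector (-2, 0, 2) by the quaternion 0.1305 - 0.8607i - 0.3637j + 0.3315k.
(-2.362, -1.458, -0.541)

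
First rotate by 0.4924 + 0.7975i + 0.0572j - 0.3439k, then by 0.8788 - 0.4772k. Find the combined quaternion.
0.2686 + 0.7281i - 0.3303j - 0.5372k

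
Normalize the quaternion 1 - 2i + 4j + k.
0.2132 - 0.4264i + 0.8528j + 0.2132k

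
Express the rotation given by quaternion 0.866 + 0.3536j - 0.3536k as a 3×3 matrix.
[[0.4999, 0.6124, 0.6124], [-0.6124, 0.7499, -0.2501], [-0.6124, -0.2501, 0.7499]]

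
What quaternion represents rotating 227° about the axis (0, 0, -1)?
-0.3987 - 0.9171k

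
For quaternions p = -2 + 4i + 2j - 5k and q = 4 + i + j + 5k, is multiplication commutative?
No: pq = 11 + 29i - 19j - 28k ≠ 11 - i + 31j - 32k = qp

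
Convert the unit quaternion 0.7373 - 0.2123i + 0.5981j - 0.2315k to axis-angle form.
axis = (-0.3143, 0.8853, -0.3427), θ = 85°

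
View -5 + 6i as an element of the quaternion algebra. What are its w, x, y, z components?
-5 + 6i + 0j + 0k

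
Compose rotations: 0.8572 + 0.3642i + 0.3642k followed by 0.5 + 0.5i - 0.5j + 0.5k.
0.0644 + 0.4286i - 0.4286j + 0.7928k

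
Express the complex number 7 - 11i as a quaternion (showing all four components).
7 - 11i + 0j + 0k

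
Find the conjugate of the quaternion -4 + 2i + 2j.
-4 - 2i - 2j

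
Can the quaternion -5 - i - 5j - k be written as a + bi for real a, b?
No. The quaternion -5 - i - 5j - k has j-coefficient y = -5 and k-coefficient z = -1, not both zero, so it does not lie in the complex subalgebra spanned by 1 and i.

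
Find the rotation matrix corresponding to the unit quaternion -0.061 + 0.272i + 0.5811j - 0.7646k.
[[-0.8446, 0.2228, -0.4868], [0.4094, -0.3172, -0.8554], [-0.345, -0.9218, 0.1767]]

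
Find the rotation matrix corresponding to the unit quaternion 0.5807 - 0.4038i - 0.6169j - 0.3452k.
[[0.0005, 0.8991, -0.4377], [0.0973, 0.4356, 0.8949], [0.9953, -0.0431, -0.0872]]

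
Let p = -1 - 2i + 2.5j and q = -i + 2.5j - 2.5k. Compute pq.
-8.25 - 5.25i - 7.5j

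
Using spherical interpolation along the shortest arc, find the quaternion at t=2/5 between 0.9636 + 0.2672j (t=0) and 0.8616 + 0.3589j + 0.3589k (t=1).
0.9395 + 0.3095j + 0.1466k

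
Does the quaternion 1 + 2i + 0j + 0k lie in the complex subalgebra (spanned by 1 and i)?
Yes. The quaternion 1 + 2i has j- and k-coefficients y = z = 0, so it lies in the complex subalgebra spanned by 1 and i.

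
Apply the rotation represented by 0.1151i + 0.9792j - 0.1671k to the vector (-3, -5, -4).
(1.947, -3.956, 5.528)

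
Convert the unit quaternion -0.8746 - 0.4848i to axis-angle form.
axis = (-1, 0, 0), θ = 302°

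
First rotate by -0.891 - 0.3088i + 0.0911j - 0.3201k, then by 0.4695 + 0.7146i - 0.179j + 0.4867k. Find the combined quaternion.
-0.0256 - 0.7687i + 0.2807j - 0.5741k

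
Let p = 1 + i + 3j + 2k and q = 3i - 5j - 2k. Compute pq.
16 + 7i + 3j - 16k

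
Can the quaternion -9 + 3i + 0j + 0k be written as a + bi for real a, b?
Yes. The quaternion -9 + 3i has j- and k-coefficients y = z = 0, so it lies in the complex subalgebra spanned by 1 and i.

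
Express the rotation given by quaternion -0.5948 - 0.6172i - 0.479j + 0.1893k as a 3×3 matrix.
[[0.4694, 0.8165, 0.3361], [0.3661, 0.1665, -0.9156], [-0.8035, 0.5529, -0.2208]]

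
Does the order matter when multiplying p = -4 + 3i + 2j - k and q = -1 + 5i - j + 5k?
Yes: pq = -4 - 14i - 18j - 32k ≠ -4 - 32i + 22j - 6k = qp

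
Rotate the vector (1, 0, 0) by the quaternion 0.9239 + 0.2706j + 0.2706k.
(0.707, 0.5, -0.5)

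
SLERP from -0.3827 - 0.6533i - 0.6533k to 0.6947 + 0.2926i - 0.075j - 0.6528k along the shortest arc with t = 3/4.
-0.7797 - 0.5133i + 0.0686j + 0.352k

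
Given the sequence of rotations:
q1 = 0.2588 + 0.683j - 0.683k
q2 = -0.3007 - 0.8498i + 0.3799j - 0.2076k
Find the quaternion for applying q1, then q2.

q2 · q1 = -0.4791 - 0.3376i - 0.6875j - 0.4288k
-0.4791 - 0.3376i - 0.6875j - 0.4288k


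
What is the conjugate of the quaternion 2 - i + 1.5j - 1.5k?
2 + i - 1.5j + 1.5k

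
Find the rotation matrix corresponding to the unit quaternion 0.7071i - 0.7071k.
[[0, 0, -1], [0, -1, 0], [-1, 0, 0]]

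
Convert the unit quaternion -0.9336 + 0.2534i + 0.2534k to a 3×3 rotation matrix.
[[0.8716, 0.4731, 0.1284], [-0.4731, 0.7432, 0.4731], [0.1284, -0.4731, 0.8716]]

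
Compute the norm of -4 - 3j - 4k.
√41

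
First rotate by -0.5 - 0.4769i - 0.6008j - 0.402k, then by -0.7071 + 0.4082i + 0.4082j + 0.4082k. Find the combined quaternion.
0.9576 + 0.2143i + 0.1902j + 0.0296k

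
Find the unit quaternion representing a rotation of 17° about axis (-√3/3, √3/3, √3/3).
0.989 - 0.0853i + 0.0853j + 0.0853k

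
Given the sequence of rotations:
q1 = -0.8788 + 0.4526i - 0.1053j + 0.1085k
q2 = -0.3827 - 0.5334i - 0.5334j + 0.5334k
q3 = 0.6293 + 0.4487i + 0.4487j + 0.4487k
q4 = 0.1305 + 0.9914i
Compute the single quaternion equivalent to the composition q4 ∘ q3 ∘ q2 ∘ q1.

q2 · q1 = 0.4637 + 0.2938i + 0.8083j - 0.2127k
q3 · q2 · q1 = -0.1073 - 0.0652i + 0.944j + 0.3051k
q4 · q3 · q2 · q1 = 0.0506 - 0.1149i - 0.1793j + 0.9757k
0.0506 - 0.1149i - 0.1793j + 0.9757k


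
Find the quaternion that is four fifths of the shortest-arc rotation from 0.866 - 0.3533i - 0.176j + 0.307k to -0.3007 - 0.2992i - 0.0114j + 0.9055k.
-0.0286 - 0.3775i - 0.0611j + 0.9235k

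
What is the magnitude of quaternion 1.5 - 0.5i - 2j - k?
2.739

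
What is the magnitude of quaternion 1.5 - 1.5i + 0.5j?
2.179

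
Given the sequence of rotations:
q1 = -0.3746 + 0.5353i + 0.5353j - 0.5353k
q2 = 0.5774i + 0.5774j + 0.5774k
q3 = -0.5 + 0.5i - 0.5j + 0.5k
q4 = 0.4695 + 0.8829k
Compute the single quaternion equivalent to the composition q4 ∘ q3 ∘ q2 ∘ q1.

q2 · q1 = -0.3091 - 0.8345i + 0.4019j - 0.2163k
q3 · q2 · q1 = 0.8809 + 0.1699i - 0.3555j - 0.2627k
q4 · q3 · q2 · q1 = 0.6455 + 0.3936i - 0.0169j + 0.6544k
0.6455 + 0.3936i - 0.0169j + 0.6544k


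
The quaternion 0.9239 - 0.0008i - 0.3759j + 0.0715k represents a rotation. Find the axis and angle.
axis = (-0.0021, -0.9824, 0.1869), θ = π/4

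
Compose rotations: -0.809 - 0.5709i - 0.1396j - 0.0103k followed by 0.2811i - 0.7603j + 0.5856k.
0.0604 - 0.1378i + 0.2837j - 0.947k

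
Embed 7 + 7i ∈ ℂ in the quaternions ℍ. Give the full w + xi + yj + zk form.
7 + 7i + 0j + 0k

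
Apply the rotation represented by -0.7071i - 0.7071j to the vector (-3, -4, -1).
(-4, -3, 1)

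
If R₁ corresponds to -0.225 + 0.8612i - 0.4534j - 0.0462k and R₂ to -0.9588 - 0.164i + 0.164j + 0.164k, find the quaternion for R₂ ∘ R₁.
0.4389 - 0.722i + 0.5315j - 0.0595k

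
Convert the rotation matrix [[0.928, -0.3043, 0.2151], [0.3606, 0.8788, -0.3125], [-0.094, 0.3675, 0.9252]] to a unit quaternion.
0.9659 + 0.176i + 0.08j + 0.1721k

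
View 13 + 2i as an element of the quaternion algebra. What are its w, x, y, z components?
13 + 2i + 0j + 0k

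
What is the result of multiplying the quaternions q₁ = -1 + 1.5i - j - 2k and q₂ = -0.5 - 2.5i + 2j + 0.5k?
7.25 + 5.25i + 2.75j + k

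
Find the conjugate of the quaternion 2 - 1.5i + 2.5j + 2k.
2 + 1.5i - 2.5j - 2k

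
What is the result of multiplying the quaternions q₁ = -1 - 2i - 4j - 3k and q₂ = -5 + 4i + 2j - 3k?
12 + 24i + 30k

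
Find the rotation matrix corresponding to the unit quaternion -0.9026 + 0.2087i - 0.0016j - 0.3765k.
[[0.7165, -0.6803, -0.1543], [0.679, 0.6294, 0.378], [-0.16, -0.3755, 0.9129]]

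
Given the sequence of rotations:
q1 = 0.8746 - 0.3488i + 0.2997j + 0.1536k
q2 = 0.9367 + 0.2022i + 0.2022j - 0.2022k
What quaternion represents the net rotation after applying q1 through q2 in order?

q2 · q1 = 0.8602 - 0.0582i + 0.497j + 0.0982k
0.8602 - 0.0582i + 0.497j + 0.0982k


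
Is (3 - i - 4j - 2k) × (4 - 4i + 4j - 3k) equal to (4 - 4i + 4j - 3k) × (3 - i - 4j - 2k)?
No: pq = 18 + 4i + j - 37k ≠ 18 - 36i - 9j + 3k = qp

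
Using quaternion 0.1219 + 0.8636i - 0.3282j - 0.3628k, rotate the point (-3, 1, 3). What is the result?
(-4.162, 1.294, -0.033)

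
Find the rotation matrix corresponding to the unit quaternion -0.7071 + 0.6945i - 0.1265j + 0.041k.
[[0.9646, -0.1177, 0.2358], [-0.2337, 0.032, 0.9718], [-0.1219, -0.9925, 0.0033]]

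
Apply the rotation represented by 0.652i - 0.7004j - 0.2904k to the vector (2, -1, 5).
(-1.28, 0.226, -5.321)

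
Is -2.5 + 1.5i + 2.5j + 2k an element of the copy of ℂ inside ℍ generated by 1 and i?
No. The quaternion -2.5 + 1.5i + 2.5j + 2k has j-coefficient y = 2.5 and k-coefficient z = 2, not both zero, so it does not lie in the complex subalgebra spanned by 1 and i.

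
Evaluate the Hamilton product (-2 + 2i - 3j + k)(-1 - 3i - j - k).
6 + 8i + 4j - 10k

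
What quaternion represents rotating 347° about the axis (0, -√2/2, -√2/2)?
-0.9936 - 0.08j - 0.08k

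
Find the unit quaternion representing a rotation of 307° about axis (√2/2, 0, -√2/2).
-0.8949 + 0.3155i - 0.3155k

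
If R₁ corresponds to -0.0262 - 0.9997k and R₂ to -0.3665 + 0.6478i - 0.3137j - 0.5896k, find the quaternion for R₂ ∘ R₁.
-0.5798 + 0.2966i + 0.6558j + 0.3818k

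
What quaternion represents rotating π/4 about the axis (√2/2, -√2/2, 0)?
0.9239 + 0.2706i - 0.2706j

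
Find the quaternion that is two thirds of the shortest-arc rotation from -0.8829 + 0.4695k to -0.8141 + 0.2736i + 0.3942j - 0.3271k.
-0.9348 + 0.1999i + 0.2879j - 0.0581k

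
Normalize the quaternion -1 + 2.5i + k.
-0.3482 + 0.8704i + 0.3482k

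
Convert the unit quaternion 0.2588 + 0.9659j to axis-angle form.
axis = (0, 1, 0), θ = 5π/6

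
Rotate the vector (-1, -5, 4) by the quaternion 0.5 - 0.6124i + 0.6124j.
(5.95, 1.95, 1.674)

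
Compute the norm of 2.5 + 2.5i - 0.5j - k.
3.708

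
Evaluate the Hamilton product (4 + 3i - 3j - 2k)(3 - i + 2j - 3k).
15 + 18i + 10j - 15k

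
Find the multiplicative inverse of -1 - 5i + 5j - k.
-0.0192 + 0.0962i - 0.0962j + 0.0192k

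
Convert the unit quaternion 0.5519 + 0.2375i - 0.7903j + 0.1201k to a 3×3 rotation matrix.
[[-0.278, -0.508, -0.8153], [-0.2428, 0.8583, -0.452], [0.9294, 0.0723, -0.362]]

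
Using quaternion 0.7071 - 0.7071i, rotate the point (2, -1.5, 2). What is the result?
(2, 2, 1.5)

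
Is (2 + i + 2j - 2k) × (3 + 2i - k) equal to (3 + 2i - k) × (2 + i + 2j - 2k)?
No: pq = 2 + 5i + 3j - 12k ≠ 2 + 9i + 9j - 4k = qp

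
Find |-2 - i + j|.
√6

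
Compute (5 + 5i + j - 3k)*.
5 - 5i - j + 3k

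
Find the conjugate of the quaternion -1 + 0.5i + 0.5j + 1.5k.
-1 - 0.5i - 0.5j - 1.5k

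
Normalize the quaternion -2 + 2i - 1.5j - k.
-0.5963 + 0.5963i - 0.4472j - 0.2981k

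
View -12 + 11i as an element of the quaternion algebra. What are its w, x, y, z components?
-12 + 11i + 0j + 0k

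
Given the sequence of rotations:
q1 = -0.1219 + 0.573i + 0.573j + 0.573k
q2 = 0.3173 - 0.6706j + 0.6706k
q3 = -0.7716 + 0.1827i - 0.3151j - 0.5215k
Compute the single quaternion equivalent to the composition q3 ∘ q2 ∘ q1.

q2 · q1 = -0.0387 - 0.5867i + 0.6478j + 0.4843k
q3 · q2 · q1 = 0.5937 + 0.6309i - 0.2702j - 0.42k
0.5937 + 0.6309i - 0.2702j - 0.42k


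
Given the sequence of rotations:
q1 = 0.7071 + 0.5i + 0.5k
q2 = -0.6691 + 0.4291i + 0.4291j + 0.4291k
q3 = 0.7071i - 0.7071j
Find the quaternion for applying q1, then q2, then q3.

q2 · q1 = -0.9022 + 0.1834i + 0.3034j - 0.2457k
q3 · q2 · q1 = 0.0849 - 0.4642i + 0.8117j + 0.3442k
0.0849 - 0.4642i + 0.8117j + 0.3442k


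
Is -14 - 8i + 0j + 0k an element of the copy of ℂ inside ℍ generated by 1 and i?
Yes. The quaternion -14 - 8i has j- and k-coefficients y = z = 0, so it lies in the complex subalgebra spanned by 1 and i.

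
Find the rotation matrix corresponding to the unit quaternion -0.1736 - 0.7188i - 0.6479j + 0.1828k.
[[0.0936, 0.9949, -0.0378], [0.868, -0.1002, -0.4864], [-0.4877, 0.0127, -0.8729]]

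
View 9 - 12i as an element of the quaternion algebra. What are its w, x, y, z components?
9 - 12i + 0j + 0k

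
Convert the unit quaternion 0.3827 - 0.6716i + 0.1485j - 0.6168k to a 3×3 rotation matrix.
[[0.195, 0.2726, 0.9421], [-0.6716, -0.663, 0.3309], [0.7148, -0.6972, 0.0538]]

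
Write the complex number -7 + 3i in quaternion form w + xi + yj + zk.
-7 + 3i + 0j + 0k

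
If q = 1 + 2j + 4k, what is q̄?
1 - 2j - 4k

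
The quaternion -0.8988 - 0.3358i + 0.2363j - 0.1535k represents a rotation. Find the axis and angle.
axis = (-0.766, 0.5391, -0.3502), θ = 308°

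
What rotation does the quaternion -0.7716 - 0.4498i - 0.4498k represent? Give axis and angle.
axis = (-√2/2, 0, -√2/2), θ = 281°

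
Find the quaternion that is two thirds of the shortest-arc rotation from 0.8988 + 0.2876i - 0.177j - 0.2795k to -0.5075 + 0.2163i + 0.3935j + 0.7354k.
0.6953 - 0.0476i - 0.3462j - 0.6281k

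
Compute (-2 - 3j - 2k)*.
-2 + 3j + 2k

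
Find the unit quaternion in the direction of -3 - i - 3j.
-0.6882 - 0.2294i - 0.6882j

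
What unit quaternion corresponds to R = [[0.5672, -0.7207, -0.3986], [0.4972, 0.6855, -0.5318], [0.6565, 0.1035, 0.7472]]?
0.866 + 0.1834i - 0.3046j + 0.3516k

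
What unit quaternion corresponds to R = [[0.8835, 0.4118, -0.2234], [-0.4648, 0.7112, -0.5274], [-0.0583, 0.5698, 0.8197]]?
0.9239 + 0.2969i - 0.0447j - 0.2372k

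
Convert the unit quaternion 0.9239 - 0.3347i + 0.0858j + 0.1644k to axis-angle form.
axis = (-0.8747, 0.2242, 0.4296), θ = π/4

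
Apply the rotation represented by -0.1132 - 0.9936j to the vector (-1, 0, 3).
(1.649, 0, -2.698)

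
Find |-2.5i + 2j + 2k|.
3.775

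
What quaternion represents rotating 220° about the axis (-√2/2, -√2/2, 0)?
-0.342 - 0.6645i - 0.6645j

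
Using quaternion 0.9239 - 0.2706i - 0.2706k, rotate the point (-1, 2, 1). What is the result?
(0.293, 2.414, -0.293)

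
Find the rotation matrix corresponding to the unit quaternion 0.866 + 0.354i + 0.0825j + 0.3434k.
[[0.7505, -0.5364, 0.386], [0.6532, 0.5135, -0.5565], [0.1002, 0.6698, 0.7358]]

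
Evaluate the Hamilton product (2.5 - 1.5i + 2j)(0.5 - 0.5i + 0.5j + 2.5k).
-0.5 + 3i + 6j + 6.5k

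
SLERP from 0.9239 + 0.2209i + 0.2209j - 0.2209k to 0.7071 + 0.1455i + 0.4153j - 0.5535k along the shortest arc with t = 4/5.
0.7637 + 0.1635i + 0.3821j - 0.494k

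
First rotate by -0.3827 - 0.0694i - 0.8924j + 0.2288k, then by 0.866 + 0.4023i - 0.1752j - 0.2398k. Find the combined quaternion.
-0.405 - 0.4681i - 0.7812j - 0.0813k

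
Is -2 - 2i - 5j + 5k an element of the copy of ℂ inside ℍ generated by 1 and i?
No. The quaternion -2 - 2i - 5j + 5k has j-coefficient y = -5 and k-coefficient z = 5, not both zero, so it does not lie in the complex subalgebra spanned by 1 and i.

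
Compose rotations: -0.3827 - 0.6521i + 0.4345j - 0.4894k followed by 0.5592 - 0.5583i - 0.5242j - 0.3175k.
-0.5057 + 0.2435i + 0.3774j - 0.7366k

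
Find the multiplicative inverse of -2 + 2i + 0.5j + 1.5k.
-0.1905 - 0.1905i - 0.0476j - 0.1429k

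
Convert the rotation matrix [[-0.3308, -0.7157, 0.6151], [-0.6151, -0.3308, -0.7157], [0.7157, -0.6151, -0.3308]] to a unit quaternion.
0.0436 + 0.5768i - 0.5768j + 0.5768k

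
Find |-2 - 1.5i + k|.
2.693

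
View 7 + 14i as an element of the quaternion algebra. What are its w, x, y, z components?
7 + 14i + 0j + 0k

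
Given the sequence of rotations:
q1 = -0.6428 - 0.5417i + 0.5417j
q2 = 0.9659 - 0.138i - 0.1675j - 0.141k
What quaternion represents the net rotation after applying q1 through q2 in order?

q2 · q1 = -0.6049 - 0.3581i + 0.7073j - 0.0749k
-0.6049 - 0.3581i + 0.7073j - 0.0749k


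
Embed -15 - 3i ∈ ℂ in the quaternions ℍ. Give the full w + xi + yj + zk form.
-15 - 3i + 0j + 0k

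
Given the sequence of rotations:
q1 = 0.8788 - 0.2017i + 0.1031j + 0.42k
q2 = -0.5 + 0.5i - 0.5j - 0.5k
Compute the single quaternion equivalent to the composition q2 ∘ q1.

q2 · q1 = -0.077 + 0.3818i - 0.6001j - 0.6987k
-0.077 + 0.3818i - 0.6001j - 0.6987k


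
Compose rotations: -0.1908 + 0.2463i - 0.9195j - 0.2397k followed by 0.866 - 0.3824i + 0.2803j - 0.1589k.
0.1486 + 0.073i - 0.9806j + 0.1053k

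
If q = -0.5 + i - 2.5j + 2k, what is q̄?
-0.5 - i + 2.5j - 2k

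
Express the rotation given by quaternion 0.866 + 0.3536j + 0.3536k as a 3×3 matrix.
[[0.4999, -0.6124, 0.6124], [0.6124, 0.7499, 0.2501], [-0.6124, 0.2501, 0.7499]]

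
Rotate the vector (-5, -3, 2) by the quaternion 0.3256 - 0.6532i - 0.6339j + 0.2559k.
(-3.806, -4.819, 0.543)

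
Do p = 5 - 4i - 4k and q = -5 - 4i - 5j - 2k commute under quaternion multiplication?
No: pq = -49 - 20i - 17j + 30k ≠ -49 + 20i - 33j - 10k = qp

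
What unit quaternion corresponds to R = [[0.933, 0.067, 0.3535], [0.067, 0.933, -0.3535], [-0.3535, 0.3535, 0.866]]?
0.9659 + 0.183i + 0.183j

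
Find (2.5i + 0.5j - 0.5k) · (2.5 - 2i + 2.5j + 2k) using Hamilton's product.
4.75 + 8.5i - 2.75j + 6k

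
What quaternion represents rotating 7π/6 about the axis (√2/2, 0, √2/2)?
-0.2588 + 0.683i + 0.683k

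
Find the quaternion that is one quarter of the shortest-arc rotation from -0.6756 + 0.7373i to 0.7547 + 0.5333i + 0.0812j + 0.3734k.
-0.8734 + 0.4674i - 0.0291j - 0.1337k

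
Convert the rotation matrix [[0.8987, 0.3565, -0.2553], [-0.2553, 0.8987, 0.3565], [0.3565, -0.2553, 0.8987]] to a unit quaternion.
0.9613 - 0.1591i - 0.1591j - 0.1591k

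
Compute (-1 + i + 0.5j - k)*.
-1 - i - 0.5j + k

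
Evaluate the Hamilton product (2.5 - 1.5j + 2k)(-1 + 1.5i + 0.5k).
-3.5 + 3i + 4.5j + 1.5k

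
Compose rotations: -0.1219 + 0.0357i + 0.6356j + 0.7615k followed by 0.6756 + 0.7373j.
-0.551 + 0.5856i + 0.3395j + 0.4881k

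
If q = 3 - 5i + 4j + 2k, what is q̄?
3 + 5i - 4j - 2k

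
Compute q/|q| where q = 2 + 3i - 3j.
0.4264 + 0.6396i - 0.6396j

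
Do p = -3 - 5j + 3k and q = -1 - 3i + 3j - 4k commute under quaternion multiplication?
No: pq = 30 + 20i - 13j - 6k ≠ 30 - 2i + 5j + 24k = qp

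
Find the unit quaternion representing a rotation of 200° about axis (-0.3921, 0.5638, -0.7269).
-0.1736 - 0.3861i + 0.5552j - 0.7159k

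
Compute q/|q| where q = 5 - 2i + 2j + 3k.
0.7715 - 0.3086i + 0.3086j + 0.4629k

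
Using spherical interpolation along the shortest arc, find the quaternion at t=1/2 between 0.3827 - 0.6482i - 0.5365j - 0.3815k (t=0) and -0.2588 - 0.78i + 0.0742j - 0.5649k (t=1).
0.0696 - 0.8029i - 0.2599j - 0.532k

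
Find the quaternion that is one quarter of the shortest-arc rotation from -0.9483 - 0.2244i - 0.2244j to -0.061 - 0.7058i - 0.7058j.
-0.8141 - 0.4106i - 0.4106j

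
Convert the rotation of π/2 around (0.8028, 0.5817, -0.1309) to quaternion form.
0.7071 + 0.5677i + 0.4113j - 0.0926k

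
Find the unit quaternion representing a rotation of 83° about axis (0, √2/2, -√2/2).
0.749 + 0.4685j - 0.4685k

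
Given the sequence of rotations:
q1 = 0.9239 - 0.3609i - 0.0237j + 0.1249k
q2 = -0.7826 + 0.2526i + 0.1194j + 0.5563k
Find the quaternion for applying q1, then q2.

q2 · q1 = -0.6985 + 0.5439i - 0.1035j + 0.4533k
-0.6985 + 0.5439i - 0.1035j + 0.4533k


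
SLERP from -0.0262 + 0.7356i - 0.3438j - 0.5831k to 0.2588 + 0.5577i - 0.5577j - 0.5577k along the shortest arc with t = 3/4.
0.1897 + 0.6119i - 0.5114j - 0.5728k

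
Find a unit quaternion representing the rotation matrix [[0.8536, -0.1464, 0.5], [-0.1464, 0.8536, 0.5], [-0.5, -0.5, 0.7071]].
0.9239 - 0.2706i + 0.2706j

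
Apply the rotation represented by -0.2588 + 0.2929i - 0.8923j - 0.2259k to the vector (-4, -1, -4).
(2.099, -1.322, 5.181)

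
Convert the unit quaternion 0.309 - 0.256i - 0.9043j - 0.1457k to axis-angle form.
axis = (-0.2692, -0.9508, -0.1532), θ = 144°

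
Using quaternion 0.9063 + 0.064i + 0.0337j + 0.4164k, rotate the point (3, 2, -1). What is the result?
(0.338, 3.655, -0.725)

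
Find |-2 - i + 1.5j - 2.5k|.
3.674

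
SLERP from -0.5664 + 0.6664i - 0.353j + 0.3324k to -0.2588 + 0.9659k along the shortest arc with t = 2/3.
-0.4202 + 0.2666i - 0.1412j + 0.8558k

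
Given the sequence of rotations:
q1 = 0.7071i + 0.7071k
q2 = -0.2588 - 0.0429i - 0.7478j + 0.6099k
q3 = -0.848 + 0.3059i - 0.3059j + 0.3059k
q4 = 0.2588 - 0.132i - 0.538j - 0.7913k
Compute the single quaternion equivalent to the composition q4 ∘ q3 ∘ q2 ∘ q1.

q2 · q1 = -0.4009 - 0.7118i + 0.4616j + 0.3458k
q3 · q2 · q1 = 0.5931 + 0.234i - 0.5923j - 0.4924k
q4 · q3 · q2 · q1 = -0.5239 - 0.2215i - 0.7225j - 0.3927k
-0.5239 - 0.2215i - 0.7225j - 0.3927k


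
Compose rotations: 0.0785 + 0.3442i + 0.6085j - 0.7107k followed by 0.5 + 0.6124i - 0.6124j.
0.2011 + 0.6554i + 0.6914j + 0.2281k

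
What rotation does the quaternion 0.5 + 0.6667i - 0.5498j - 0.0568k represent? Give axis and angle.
axis = (0.7698, -0.6349, -0.0656), θ = 2π/3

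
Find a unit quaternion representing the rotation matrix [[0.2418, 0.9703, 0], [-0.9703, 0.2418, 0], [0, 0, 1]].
0.788 - 0.6157k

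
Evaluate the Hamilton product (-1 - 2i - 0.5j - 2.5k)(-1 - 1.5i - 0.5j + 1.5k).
1.5 + 1.5i + 7.75j + 1.25k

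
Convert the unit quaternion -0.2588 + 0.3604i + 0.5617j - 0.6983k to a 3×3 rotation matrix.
[[-0.6063, 0.0434, -0.7941], [0.7663, -0.235, -0.5979], [-0.2126, -0.971, 0.1092]]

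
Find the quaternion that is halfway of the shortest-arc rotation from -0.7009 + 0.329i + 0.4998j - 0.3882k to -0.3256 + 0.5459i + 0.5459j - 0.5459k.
-0.5276 + 0.4497i + 0.5375j - 0.4801k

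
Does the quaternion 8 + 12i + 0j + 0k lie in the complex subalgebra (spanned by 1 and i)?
Yes. The quaternion 8 + 12i has j- and k-coefficients y = z = 0, so it lies in the complex subalgebra spanned by 1 and i.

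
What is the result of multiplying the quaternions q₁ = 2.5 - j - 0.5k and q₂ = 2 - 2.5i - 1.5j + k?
4 - 8i - 4.5j - k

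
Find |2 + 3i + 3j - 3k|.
√31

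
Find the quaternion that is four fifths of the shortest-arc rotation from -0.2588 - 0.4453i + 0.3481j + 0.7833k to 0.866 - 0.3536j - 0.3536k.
-0.7878 - 0.1017i + 0.377j + 0.4764k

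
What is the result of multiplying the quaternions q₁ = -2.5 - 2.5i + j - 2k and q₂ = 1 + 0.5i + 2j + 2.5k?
1.75 + 2.75i + 1.25j - 13.75k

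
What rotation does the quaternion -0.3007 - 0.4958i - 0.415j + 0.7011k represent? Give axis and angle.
axis = (-0.5199, -0.4351, 0.7351), θ = 215°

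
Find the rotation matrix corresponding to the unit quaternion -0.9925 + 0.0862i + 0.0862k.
[[0.9851, 0.1711, 0.0149], [-0.1711, 0.9703, 0.1711], [0.0149, -0.1711, 0.9851]]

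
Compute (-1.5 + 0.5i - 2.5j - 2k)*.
-1.5 - 0.5i + 2.5j + 2k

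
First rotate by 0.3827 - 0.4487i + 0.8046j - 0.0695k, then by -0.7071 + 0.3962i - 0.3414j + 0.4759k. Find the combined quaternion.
0.2149 + 0.1097i - 0.8856j + 0.3969k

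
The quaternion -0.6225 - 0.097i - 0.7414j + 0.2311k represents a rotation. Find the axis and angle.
axis = (-0.1239, -0.9473, 0.2953), θ = 257°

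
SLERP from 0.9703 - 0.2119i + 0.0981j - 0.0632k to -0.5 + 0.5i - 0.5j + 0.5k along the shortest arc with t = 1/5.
0.9228 - 0.2891i + 0.1941j - 0.1649k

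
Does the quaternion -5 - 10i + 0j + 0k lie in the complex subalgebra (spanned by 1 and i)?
Yes. The quaternion -5 - 10i has j- and k-coefficients y = z = 0, so it lies in the complex subalgebra spanned by 1 and i.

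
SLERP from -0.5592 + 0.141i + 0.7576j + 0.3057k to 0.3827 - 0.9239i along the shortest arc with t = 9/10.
-0.4352 + 0.8941i + 0.0981j + 0.0396k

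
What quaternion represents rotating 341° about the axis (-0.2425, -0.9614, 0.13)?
-0.9863 - 0.04i - 0.1587j + 0.0215k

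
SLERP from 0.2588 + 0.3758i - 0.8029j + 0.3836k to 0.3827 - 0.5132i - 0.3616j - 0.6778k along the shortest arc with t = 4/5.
-0.2812 + 0.5922i + 0.0996j + 0.7486k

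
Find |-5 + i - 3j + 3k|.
√44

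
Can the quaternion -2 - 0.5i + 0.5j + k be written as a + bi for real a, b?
No. The quaternion -2 - 0.5i + 0.5j + k has j-coefficient y = 0.5 and k-coefficient z = 1, not both zero, so it does not lie in the complex subalgebra spanned by 1 and i.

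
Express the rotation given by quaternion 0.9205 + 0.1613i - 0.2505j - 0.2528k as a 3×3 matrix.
[[0.7467, 0.3846, -0.5427], [-0.5462, 0.8201, -0.1703], [0.3796, 0.4236, 0.8225]]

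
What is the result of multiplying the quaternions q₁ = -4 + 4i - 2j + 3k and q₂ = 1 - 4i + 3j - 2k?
24 + 15i - 18j + 15k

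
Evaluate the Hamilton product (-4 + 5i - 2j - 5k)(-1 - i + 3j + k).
20 + 12i - 10j + 14k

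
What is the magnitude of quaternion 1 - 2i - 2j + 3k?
√18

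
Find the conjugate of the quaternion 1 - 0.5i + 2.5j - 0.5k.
1 + 0.5i - 2.5j + 0.5k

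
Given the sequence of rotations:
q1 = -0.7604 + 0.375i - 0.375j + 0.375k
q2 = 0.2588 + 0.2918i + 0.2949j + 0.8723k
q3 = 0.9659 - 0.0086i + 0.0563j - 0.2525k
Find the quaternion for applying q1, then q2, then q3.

q2 · q1 = -0.5227 + 0.3129i - 0.1036j - 0.7863k
q3 · q2 · q1 = -0.6949 + 0.2363i - 0.2153j - 0.6442k
-0.6949 + 0.2363i - 0.2153j - 0.6442k


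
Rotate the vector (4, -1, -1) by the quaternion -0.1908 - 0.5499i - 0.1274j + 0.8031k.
(-0.902, 0.644, -4.095)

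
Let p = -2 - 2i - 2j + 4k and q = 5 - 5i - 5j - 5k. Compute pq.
-10 + 30i - 30j + 30k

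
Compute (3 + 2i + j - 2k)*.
3 - 2i - j + 2k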